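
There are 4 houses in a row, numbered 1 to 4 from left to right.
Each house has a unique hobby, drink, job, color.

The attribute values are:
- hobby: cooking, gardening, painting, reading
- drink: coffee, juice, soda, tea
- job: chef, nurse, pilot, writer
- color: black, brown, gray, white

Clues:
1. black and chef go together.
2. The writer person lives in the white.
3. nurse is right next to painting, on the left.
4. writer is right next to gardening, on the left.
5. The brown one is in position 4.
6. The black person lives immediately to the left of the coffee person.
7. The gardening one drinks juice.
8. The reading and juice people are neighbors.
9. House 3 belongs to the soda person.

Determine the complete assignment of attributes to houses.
Solution:

House | Hobby | Drink | Job | Color
-----------------------------------
  1   | reading | tea | writer | white
  2   | gardening | juice | nurse | gray
  3   | painting | soda | chef | black
  4   | cooking | coffee | pilot | brown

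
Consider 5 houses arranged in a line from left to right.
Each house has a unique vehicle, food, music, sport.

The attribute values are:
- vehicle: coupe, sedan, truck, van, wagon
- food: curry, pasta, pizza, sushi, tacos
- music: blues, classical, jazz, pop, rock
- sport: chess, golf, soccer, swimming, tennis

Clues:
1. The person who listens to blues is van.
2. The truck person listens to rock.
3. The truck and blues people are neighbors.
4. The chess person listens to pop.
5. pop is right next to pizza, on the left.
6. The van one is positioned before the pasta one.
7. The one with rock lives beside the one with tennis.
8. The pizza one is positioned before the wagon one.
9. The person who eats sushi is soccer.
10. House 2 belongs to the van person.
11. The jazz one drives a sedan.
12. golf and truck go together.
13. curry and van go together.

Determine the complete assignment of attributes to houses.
Solution:

House | Vehicle | Food | Music | Sport
--------------------------------------
  1   | truck | tacos | rock | golf
  2   | van | curry | blues | tennis
  3   | coupe | pasta | pop | chess
  4   | sedan | pizza | jazz | swimming
  5   | wagon | sushi | classical | soccer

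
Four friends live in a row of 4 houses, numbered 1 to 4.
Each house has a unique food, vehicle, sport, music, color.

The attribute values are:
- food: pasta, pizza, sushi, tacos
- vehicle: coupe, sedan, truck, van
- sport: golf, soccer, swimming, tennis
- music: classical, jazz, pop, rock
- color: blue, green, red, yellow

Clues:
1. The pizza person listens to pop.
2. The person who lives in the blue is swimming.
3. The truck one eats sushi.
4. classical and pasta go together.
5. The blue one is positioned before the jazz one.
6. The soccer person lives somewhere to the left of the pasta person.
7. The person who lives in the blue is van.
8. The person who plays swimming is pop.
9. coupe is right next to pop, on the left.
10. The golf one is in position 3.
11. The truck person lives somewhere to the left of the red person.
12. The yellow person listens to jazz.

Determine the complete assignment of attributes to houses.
Solution:

House | Food | Vehicle | Sport | Music | Color
----------------------------------------------
  1   | tacos | coupe | soccer | rock | green
  2   | pizza | van | swimming | pop | blue
  3   | sushi | truck | golf | jazz | yellow
  4   | pasta | sedan | tennis | classical | red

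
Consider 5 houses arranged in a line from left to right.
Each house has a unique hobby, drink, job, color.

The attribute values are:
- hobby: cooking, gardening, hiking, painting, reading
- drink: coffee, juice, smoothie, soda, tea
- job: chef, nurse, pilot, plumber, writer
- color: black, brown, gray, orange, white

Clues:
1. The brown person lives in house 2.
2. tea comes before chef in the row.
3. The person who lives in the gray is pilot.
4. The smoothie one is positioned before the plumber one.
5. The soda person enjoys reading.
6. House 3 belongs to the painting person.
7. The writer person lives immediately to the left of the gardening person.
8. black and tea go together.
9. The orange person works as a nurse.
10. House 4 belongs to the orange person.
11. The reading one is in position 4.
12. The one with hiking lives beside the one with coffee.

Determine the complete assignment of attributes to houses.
Solution:

House | Hobby | Drink | Job | Color
-----------------------------------
  1   | hiking | tea | writer | black
  2   | gardening | coffee | chef | brown
  3   | painting | smoothie | pilot | gray
  4   | reading | soda | nurse | orange
  5   | cooking | juice | plumber | white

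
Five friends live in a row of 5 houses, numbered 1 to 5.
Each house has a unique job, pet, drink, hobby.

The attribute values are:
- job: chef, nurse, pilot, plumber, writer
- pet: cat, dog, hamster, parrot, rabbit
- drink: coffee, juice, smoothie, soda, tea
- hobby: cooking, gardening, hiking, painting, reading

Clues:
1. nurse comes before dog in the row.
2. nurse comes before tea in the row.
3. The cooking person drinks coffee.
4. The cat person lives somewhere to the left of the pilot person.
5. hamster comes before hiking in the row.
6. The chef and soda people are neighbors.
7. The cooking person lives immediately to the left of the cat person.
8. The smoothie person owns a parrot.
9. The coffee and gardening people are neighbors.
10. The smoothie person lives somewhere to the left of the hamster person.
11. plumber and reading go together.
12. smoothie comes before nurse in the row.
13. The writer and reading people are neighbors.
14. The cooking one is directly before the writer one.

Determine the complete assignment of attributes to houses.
Solution:

House | Job | Pet | Drink | Hobby
---------------------------------
  1   | chef | rabbit | coffee | cooking
  2   | writer | cat | soda | gardening
  3   | plumber | parrot | smoothie | reading
  4   | nurse | hamster | juice | painting
  5   | pilot | dog | tea | hiking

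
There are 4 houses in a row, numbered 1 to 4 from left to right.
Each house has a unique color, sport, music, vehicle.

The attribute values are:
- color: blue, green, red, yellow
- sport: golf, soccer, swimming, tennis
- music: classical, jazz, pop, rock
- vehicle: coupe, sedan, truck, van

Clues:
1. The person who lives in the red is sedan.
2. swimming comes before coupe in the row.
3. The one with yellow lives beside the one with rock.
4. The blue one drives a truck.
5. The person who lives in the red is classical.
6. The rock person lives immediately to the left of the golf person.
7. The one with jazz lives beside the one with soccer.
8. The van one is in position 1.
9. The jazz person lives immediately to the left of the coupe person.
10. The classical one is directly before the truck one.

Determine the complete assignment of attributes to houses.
Solution:

House | Color | Sport | Music | Vehicle
---------------------------------------
  1   | yellow | swimming | jazz | van
  2   | green | soccer | rock | coupe
  3   | red | golf | classical | sedan
  4   | blue | tennis | pop | truck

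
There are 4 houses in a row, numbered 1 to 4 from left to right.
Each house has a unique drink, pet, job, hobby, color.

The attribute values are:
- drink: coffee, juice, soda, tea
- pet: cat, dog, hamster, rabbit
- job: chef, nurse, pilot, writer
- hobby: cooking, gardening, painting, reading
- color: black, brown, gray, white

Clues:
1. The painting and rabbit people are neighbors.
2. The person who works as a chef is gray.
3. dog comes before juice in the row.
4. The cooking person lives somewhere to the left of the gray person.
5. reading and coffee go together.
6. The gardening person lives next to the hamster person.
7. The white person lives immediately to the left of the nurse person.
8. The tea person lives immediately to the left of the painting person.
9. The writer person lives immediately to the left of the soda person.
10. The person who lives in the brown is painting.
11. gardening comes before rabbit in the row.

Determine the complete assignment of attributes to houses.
Solution:

House | Drink | Pet | Job | Hobby | Color
-----------------------------------------
  1   | tea | dog | writer | gardening | white
  2   | soda | hamster | nurse | painting | brown
  3   | juice | rabbit | pilot | cooking | black
  4   | coffee | cat | chef | reading | gray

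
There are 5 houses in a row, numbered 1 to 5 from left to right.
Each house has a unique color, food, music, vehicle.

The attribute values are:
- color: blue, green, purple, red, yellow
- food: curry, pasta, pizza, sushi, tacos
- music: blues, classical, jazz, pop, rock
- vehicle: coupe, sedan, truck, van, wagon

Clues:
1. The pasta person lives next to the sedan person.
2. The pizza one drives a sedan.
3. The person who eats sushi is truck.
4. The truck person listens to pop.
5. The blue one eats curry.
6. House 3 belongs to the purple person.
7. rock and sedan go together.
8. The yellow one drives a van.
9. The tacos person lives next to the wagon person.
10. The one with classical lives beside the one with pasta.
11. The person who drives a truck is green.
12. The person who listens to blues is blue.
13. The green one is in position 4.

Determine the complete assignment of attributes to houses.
Solution:

House | Color | Food | Music | Vehicle
--------------------------------------
  1   | yellow | tacos | classical | van
  2   | red | pasta | jazz | wagon
  3   | purple | pizza | rock | sedan
  4   | green | sushi | pop | truck
  5   | blue | curry | blues | coupe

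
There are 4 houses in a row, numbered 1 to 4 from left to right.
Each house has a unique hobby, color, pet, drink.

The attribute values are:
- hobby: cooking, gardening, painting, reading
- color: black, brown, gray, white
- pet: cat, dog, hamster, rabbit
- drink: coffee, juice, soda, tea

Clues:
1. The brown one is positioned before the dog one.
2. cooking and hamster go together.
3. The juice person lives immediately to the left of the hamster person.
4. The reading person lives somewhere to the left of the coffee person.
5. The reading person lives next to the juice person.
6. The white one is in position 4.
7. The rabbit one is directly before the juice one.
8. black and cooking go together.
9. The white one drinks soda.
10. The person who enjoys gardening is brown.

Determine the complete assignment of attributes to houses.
Solution:

House | Hobby | Color | Pet | Drink
-----------------------------------
  1   | reading | gray | rabbit | tea
  2   | gardening | brown | cat | juice
  3   | cooking | black | hamster | coffee
  4   | painting | white | dog | soda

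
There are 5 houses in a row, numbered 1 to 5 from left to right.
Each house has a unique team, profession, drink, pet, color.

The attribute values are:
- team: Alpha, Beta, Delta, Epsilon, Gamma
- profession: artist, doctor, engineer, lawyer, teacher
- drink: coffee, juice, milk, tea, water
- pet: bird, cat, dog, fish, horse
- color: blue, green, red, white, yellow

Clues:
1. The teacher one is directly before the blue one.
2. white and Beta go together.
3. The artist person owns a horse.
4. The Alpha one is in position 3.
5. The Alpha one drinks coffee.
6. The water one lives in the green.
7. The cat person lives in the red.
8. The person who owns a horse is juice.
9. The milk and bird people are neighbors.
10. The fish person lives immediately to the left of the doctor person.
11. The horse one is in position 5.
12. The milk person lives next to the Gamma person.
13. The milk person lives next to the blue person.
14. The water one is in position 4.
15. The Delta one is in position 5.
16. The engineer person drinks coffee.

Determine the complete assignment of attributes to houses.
Solution:

House | Team | Profession | Drink | Pet | Color
-----------------------------------------------
  1   | Beta | teacher | milk | fish | white
  2   | Gamma | doctor | tea | bird | blue
  3   | Alpha | engineer | coffee | cat | red
  4   | Epsilon | lawyer | water | dog | green
  5   | Delta | artist | juice | horse | yellow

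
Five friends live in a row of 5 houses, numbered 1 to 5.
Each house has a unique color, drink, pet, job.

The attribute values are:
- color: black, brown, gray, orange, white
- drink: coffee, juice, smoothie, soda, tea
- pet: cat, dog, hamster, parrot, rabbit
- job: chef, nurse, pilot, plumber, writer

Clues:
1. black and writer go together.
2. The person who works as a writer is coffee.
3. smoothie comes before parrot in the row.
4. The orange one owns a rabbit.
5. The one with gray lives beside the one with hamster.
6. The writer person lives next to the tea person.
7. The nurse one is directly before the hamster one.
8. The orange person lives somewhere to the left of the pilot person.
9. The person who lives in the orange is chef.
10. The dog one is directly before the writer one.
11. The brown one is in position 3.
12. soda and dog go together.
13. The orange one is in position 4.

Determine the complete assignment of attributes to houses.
Solution:

House | Color | Drink | Pet | Job
---------------------------------
  1   | gray | soda | dog | nurse
  2   | black | coffee | hamster | writer
  3   | brown | tea | cat | plumber
  4   | orange | smoothie | rabbit | chef
  5   | white | juice | parrot | pilot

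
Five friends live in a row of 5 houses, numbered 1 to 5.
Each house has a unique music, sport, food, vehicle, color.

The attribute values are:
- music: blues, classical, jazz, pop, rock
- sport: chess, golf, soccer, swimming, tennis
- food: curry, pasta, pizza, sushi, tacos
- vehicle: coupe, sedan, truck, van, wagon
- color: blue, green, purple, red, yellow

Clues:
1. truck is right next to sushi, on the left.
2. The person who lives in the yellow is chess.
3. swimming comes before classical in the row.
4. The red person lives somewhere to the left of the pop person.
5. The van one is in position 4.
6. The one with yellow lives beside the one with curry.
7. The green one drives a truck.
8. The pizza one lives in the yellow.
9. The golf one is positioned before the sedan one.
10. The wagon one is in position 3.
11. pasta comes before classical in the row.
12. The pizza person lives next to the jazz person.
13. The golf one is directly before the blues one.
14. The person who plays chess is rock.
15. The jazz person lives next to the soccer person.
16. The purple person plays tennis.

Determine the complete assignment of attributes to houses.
Solution:

House | Music | Sport | Food | Vehicle | Color
----------------------------------------------
  1   | rock | chess | pizza | coupe | yellow
  2   | jazz | golf | curry | truck | green
  3   | blues | soccer | sushi | wagon | red
  4   | pop | swimming | pasta | van | blue
  5   | classical | tennis | tacos | sedan | purple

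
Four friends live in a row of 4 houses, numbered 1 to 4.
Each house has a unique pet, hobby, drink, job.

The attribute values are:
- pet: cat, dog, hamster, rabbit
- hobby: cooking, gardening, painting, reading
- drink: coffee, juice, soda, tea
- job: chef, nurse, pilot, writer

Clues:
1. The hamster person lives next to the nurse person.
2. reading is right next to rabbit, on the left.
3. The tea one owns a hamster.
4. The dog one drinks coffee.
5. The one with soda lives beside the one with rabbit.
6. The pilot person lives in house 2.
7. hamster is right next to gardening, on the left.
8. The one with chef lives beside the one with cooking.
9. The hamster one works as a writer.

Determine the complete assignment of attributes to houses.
Solution:

House | Pet | Hobby | Drink | Job
---------------------------------
  1   | cat | reading | soda | chef
  2   | rabbit | cooking | juice | pilot
  3   | hamster | painting | tea | writer
  4   | dog | gardening | coffee | nurse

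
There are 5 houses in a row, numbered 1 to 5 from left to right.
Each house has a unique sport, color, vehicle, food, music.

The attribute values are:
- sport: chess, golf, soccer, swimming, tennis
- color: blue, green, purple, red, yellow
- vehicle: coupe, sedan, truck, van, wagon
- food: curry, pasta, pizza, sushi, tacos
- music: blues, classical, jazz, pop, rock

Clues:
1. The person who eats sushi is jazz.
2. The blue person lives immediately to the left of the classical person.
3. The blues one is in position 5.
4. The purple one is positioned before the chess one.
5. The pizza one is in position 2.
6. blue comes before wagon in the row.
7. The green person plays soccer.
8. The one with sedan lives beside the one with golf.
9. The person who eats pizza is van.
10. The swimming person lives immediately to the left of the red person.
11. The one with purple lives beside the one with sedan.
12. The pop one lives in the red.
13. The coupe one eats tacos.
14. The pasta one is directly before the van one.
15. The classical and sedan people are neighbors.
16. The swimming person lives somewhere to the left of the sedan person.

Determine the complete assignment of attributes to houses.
Solution:

House | Sport | Color | Vehicle | Food | Music
----------------------------------------------
  1   | tennis | blue | truck | pasta | rock
  2   | swimming | purple | van | pizza | classical
  3   | chess | red | sedan | curry | pop
  4   | golf | yellow | wagon | sushi | jazz
  5   | soccer | green | coupe | tacos | blues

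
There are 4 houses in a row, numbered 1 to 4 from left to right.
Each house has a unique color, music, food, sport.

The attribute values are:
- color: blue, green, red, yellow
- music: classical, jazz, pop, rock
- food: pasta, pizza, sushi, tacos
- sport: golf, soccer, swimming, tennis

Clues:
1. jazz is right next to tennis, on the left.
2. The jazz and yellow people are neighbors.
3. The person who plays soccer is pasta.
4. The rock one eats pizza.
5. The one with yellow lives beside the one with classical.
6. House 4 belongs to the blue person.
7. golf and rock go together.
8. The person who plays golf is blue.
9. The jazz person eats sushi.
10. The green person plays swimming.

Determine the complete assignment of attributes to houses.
Solution:

House | Color | Music | Food | Sport
------------------------------------
  1   | green | jazz | sushi | swimming
  2   | yellow | pop | tacos | tennis
  3   | red | classical | pasta | soccer
  4   | blue | rock | pizza | golf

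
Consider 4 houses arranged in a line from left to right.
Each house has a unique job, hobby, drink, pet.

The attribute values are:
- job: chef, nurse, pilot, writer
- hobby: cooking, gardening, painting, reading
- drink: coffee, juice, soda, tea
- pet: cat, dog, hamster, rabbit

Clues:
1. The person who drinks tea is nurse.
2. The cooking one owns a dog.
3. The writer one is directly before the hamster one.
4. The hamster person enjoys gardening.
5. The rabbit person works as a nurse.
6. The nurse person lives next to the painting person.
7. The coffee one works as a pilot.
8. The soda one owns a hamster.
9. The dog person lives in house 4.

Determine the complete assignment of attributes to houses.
Solution:

House | Job | Hobby | Drink | Pet
---------------------------------
  1   | nurse | reading | tea | rabbit
  2   | writer | painting | juice | cat
  3   | chef | gardening | soda | hamster
  4   | pilot | cooking | coffee | dog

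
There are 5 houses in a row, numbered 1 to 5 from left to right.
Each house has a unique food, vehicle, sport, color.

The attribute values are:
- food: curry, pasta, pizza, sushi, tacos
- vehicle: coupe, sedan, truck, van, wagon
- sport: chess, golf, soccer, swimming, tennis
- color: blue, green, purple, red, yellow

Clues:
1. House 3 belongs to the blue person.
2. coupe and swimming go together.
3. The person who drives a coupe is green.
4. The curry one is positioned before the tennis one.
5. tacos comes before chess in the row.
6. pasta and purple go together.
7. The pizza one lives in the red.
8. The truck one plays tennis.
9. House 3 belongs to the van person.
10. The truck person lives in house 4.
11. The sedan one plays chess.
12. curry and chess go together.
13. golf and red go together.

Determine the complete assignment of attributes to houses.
Solution:

House | Food | Vehicle | Sport | Color
--------------------------------------
  1   | tacos | coupe | swimming | green
  2   | curry | sedan | chess | yellow
  3   | sushi | van | soccer | blue
  4   | pasta | truck | tennis | purple
  5   | pizza | wagon | golf | red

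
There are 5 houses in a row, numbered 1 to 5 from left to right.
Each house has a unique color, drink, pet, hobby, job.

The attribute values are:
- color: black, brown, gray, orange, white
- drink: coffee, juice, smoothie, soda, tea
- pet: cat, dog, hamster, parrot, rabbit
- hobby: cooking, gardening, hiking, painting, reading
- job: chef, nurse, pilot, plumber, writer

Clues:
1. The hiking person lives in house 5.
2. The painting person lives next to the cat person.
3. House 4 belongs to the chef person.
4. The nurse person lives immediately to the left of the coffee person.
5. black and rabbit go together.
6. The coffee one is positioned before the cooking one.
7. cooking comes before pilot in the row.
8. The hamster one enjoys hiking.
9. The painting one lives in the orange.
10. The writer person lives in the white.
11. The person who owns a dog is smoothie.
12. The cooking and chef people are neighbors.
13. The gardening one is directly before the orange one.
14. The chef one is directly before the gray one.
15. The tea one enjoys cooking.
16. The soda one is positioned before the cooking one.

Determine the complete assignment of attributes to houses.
Solution:

House | Color | Drink | Pet | Hobby | Job
-----------------------------------------
  1   | black | soda | rabbit | gardening | nurse
  2   | orange | coffee | parrot | painting | plumber
  3   | white | tea | cat | cooking | writer
  4   | brown | smoothie | dog | reading | chef
  5   | gray | juice | hamster | hiking | pilot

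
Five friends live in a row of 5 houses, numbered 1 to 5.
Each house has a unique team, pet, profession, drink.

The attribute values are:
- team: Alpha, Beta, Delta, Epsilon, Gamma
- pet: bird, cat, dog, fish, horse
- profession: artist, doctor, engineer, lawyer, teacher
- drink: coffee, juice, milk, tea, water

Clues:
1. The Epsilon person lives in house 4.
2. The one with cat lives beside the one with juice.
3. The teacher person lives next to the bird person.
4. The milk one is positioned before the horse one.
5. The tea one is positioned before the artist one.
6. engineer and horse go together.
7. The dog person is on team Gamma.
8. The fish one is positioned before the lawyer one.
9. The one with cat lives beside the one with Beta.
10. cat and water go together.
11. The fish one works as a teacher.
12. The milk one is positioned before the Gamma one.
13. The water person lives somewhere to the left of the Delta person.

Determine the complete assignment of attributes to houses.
Solution:

House | Team | Pet | Profession | Drink
---------------------------------------
  1   | Alpha | cat | doctor | water
  2   | Beta | fish | teacher | juice
  3   | Delta | bird | lawyer | milk
  4   | Epsilon | horse | engineer | tea
  5   | Gamma | dog | artist | coffee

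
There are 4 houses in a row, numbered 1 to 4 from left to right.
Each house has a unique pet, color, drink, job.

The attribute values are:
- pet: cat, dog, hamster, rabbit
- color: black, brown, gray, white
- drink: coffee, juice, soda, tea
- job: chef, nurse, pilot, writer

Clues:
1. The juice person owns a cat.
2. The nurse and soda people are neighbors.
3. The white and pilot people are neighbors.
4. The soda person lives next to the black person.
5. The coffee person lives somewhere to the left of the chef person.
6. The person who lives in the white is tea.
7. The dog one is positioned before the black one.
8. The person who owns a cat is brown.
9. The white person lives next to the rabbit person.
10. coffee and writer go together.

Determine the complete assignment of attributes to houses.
Solution:

House | Pet | Color | Drink | Job
---------------------------------
  1   | dog | white | tea | nurse
  2   | rabbit | gray | soda | pilot
  3   | hamster | black | coffee | writer
  4   | cat | brown | juice | chef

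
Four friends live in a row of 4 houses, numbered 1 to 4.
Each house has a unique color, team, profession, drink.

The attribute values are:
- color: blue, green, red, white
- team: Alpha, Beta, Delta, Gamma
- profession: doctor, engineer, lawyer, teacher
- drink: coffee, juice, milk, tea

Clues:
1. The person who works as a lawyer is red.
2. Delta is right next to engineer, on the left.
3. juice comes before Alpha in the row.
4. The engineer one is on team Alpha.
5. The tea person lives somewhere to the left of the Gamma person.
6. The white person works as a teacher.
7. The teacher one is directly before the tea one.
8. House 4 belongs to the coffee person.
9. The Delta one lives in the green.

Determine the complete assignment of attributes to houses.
Solution:

House | Color | Team | Profession | Drink
-----------------------------------------
  1   | white | Beta | teacher | juice
  2   | green | Delta | doctor | tea
  3   | blue | Alpha | engineer | milk
  4   | red | Gamma | lawyer | coffee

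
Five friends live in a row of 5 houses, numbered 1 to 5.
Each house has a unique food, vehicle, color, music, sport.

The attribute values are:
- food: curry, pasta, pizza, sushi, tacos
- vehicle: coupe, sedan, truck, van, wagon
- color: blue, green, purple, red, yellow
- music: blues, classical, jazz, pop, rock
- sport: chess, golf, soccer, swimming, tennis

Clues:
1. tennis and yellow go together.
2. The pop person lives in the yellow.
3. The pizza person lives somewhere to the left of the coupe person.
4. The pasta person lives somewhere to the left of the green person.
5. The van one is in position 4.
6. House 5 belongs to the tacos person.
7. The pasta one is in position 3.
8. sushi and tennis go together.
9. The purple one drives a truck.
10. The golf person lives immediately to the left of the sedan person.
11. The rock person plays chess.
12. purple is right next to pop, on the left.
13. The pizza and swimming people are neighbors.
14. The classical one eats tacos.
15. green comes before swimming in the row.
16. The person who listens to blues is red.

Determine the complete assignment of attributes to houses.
Solution:

House | Food | Vehicle | Color | Music | Sport
----------------------------------------------
  1   | curry | truck | purple | jazz | golf
  2   | sushi | sedan | yellow | pop | tennis
  3   | pasta | wagon | red | blues | soccer
  4   | pizza | van | green | rock | chess
  5   | tacos | coupe | blue | classical | swimming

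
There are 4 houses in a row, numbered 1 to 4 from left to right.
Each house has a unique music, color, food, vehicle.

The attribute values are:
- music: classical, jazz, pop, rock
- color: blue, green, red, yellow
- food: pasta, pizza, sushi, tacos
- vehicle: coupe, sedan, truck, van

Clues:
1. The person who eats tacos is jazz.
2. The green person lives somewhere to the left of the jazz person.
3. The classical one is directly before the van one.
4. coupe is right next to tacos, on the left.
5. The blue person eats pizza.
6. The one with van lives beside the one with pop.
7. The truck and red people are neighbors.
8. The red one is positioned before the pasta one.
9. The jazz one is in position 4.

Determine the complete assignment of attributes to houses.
Solution:

House | Music | Color | Food | Vehicle
--------------------------------------
  1   | classical | blue | pizza | truck
  2   | rock | red | sushi | van
  3   | pop | green | pasta | coupe
  4   | jazz | yellow | tacos | sedan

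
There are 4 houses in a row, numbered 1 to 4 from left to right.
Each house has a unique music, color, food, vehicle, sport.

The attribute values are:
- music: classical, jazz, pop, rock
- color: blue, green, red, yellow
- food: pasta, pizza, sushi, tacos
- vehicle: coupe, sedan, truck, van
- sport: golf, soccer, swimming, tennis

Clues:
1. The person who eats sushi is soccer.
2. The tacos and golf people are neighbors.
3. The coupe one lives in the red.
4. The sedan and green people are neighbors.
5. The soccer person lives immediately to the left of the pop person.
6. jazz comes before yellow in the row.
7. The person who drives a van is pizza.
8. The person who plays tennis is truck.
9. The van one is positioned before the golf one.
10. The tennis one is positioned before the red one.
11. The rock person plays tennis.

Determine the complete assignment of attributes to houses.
Solution:

House | Music | Color | Food | Vehicle | Sport
----------------------------------------------
  1   | jazz | blue | sushi | sedan | soccer
  2   | pop | green | pizza | van | swimming
  3   | rock | yellow | tacos | truck | tennis
  4   | classical | red | pasta | coupe | golf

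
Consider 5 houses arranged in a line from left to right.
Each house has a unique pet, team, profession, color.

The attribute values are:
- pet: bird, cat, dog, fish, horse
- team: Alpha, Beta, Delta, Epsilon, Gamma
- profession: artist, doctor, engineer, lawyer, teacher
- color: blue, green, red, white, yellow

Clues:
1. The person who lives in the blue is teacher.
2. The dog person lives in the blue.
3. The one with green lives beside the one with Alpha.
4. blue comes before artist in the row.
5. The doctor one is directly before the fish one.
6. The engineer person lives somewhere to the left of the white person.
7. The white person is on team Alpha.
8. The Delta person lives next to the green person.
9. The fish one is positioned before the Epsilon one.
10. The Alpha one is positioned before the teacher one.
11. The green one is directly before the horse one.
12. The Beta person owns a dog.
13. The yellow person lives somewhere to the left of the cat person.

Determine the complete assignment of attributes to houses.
Solution:

House | Pet | Team | Profession | Color
---------------------------------------
  1   | bird | Delta | doctor | yellow
  2   | fish | Gamma | engineer | green
  3   | horse | Alpha | lawyer | white
  4   | dog | Beta | teacher | blue
  5   | cat | Epsilon | artist | red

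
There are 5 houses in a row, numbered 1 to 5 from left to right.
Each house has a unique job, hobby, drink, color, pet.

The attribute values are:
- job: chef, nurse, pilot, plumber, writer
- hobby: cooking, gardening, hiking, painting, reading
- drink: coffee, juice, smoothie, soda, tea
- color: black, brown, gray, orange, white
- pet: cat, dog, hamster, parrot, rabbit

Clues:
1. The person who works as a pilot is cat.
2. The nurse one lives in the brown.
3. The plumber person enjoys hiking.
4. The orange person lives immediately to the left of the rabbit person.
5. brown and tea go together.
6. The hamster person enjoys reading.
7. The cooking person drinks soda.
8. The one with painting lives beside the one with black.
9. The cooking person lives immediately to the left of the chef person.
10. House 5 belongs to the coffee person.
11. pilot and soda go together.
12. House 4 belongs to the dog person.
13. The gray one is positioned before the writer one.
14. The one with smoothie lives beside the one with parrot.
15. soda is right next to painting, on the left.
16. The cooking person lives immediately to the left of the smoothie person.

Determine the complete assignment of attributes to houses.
Solution:

House | Job | Hobby | Drink | Color | Pet
-----------------------------------------
  1   | pilot | cooking | soda | orange | cat
  2   | chef | painting | smoothie | gray | rabbit
  3   | plumber | hiking | juice | black | parrot
  4   | nurse | gardening | tea | brown | dog
  5   | writer | reading | coffee | white | hamster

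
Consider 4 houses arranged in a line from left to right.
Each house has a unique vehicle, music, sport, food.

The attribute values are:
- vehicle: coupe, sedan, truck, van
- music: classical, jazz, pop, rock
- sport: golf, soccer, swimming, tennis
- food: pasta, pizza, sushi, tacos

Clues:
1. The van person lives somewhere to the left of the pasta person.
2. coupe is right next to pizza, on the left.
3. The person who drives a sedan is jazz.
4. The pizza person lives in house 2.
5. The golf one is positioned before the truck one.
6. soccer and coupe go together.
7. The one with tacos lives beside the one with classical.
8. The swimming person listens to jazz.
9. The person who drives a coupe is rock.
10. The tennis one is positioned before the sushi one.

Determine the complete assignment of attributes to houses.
Solution:

House | Vehicle | Music | Sport | Food
--------------------------------------
  1   | coupe | rock | soccer | tacos
  2   | van | classical | golf | pizza
  3   | truck | pop | tennis | pasta
  4   | sedan | jazz | swimming | sushi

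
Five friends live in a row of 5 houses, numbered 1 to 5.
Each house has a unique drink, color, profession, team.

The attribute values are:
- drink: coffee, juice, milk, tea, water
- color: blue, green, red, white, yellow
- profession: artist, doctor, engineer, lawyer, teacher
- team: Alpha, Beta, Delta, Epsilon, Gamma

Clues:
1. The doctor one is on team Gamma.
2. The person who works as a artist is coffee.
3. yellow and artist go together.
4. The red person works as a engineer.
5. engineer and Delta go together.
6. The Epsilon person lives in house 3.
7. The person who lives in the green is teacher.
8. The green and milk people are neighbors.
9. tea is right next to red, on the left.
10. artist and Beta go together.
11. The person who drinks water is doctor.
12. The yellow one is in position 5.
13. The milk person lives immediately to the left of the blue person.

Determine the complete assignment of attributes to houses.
Solution:

House | Drink | Color | Profession | Team
-----------------------------------------
  1   | tea | green | teacher | Alpha
  2   | milk | red | engineer | Delta
  3   | juice | blue | lawyer | Epsilon
  4   | water | white | doctor | Gamma
  5   | coffee | yellow | artist | Beta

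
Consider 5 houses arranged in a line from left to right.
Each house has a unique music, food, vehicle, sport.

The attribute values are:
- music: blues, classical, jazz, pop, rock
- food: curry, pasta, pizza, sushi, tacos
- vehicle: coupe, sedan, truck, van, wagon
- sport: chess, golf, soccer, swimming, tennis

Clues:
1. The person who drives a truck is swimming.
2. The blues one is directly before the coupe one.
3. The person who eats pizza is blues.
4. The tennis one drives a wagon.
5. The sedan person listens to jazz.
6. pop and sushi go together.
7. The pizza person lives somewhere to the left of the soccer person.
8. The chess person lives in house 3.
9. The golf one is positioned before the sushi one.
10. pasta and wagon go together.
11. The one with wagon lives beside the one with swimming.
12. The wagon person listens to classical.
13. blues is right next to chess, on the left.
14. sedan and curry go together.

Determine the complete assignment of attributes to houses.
Solution:

House | Music | Food | Vehicle | Sport
--------------------------------------
  1   | classical | pasta | wagon | tennis
  2   | blues | pizza | truck | swimming
  3   | rock | tacos | coupe | chess
  4   | jazz | curry | sedan | golf
  5   | pop | sushi | van | soccer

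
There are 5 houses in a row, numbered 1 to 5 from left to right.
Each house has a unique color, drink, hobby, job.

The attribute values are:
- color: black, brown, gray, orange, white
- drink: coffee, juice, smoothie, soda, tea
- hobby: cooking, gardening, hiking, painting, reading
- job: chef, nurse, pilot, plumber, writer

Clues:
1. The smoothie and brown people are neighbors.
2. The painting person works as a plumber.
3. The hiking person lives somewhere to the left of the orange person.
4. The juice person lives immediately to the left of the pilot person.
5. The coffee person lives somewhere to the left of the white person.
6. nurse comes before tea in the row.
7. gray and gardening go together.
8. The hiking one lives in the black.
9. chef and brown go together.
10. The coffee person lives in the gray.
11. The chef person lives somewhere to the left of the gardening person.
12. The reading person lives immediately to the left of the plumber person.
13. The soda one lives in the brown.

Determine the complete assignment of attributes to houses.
Solution:

House | Color | Drink | Hobby | Job
-----------------------------------
  1   | black | smoothie | hiking | nurse
  2   | brown | soda | reading | chef
  3   | orange | juice | painting | plumber
  4   | gray | coffee | gardening | pilot
  5   | white | tea | cooking | writer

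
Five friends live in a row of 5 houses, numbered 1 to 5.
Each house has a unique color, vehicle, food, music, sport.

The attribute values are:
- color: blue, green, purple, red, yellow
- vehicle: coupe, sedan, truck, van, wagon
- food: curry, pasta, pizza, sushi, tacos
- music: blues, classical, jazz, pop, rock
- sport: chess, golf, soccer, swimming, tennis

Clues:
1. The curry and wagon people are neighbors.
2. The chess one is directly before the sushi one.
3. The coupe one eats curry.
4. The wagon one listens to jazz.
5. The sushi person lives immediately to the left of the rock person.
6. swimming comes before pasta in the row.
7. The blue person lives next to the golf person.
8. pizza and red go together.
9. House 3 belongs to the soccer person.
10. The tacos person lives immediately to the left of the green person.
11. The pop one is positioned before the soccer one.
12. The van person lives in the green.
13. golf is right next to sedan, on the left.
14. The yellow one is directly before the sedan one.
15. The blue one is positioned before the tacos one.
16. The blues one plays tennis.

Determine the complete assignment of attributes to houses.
Solution:

House | Color | Vehicle | Food | Music | Sport
----------------------------------------------
  1   | blue | coupe | curry | pop | chess
  2   | yellow | wagon | sushi | jazz | golf
  3   | red | sedan | pizza | rock | soccer
  4   | purple | truck | tacos | classical | swimming
  5   | green | van | pasta | blues | tennis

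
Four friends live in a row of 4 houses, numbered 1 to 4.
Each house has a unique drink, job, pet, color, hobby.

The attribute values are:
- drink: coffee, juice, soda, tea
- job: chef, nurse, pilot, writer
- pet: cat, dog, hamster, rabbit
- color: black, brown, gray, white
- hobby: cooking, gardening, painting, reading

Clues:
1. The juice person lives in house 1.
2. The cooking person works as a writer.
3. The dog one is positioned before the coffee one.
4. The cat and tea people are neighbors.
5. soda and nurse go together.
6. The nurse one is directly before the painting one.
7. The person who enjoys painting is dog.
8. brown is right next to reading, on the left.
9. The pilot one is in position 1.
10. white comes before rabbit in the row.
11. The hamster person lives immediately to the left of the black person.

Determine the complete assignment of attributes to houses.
Solution:

House | Drink | Job | Pet | Color | Hobby
-----------------------------------------
  1   | juice | pilot | hamster | brown | gardening
  2   | soda | nurse | cat | black | reading
  3   | tea | chef | dog | white | painting
  4   | coffee | writer | rabbit | gray | cooking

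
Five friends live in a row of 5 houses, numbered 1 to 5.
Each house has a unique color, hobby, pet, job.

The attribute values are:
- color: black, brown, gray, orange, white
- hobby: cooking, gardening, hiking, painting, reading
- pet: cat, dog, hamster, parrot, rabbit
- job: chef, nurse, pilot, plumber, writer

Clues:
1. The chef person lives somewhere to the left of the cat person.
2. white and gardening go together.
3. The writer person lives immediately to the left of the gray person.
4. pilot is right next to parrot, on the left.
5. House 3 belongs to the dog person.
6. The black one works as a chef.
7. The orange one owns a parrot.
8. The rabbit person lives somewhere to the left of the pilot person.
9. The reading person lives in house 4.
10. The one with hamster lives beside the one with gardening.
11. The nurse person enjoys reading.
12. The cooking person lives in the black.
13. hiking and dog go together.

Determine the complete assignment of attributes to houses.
Solution:

House | Color | Hobby | Pet | Job
---------------------------------
  1   | black | cooking | hamster | chef
  2   | white | gardening | rabbit | writer
  3   | gray | hiking | dog | pilot
  4   | orange | reading | parrot | nurse
  5   | brown | painting | cat | plumber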